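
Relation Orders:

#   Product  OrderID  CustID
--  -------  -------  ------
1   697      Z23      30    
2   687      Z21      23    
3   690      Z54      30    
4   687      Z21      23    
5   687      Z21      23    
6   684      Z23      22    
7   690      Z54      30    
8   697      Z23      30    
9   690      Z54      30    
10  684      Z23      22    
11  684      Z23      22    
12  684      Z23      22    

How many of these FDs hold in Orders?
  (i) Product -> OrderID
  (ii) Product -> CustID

(i) Product -> OrderID: every LHS value maps to a single RHS value — holds.
(ii) Product -> CustID: every LHS value maps to a single RHS value — holds.
2 of the 2 dependencies hold.

2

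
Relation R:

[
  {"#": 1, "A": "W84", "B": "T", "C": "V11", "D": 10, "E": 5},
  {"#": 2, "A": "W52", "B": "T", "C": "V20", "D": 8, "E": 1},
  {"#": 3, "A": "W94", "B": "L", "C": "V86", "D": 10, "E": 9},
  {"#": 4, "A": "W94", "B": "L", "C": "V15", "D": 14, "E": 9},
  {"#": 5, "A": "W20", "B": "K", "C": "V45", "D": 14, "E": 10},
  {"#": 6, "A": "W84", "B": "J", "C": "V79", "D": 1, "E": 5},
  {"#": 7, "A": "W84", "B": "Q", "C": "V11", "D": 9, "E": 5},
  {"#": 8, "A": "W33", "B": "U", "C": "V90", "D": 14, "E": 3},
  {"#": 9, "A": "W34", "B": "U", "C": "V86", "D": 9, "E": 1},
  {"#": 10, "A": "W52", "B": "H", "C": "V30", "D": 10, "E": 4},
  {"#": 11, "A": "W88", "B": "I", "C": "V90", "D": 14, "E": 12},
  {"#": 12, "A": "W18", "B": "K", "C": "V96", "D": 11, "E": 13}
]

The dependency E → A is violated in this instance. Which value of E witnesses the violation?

E=5: rows 1, 6, 7 → A = W84, W84, W84 ✓
E=1: rows 2, 9 → A takes values {W52, W34} — violation
E=9: rows 3, 4 → A = W94, W94 ✓
E=10: row 5 → A = W20 ✓
E=3: row 8 → A = W33 ✓
E=4: row 10 → A = W52 ✓
E=12: row 11 → A = W88 ✓
E=13: row 12 → A = W18 ✓
The only E value with inconsistent A is E=1.

1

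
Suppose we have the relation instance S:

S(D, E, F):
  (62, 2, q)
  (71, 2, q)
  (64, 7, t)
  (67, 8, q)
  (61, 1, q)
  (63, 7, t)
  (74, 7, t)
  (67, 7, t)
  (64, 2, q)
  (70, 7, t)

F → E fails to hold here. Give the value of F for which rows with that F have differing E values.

F=q: 5 rows → E takes values {2, 8, 1} — violation
F=t: 5 rows → E = 7, 7, 7, 7, 7 ✓
The only F value with inconsistent E is F=q.

q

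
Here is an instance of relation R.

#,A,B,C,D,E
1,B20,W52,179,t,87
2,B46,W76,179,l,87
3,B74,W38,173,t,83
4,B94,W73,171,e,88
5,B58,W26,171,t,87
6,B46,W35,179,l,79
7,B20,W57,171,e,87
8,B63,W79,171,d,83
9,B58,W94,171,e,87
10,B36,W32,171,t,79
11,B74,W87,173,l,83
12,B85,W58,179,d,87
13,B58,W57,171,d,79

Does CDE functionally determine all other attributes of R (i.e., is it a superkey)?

Rows 7 and 9 have the same CDE value (C=171, D=e, E=87) but are distinct tuples, so CDE does not determine every attribute — not a superkey.

No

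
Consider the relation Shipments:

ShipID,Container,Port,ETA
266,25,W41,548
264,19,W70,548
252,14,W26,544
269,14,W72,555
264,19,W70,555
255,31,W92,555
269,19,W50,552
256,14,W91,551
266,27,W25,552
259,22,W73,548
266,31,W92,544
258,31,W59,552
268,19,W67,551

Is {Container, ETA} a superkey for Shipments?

Yes

All 13 rows have distinct {Container, ETA} values, so {Container, ETA} → (all attributes) holds and {Container, ETA} is a superkey.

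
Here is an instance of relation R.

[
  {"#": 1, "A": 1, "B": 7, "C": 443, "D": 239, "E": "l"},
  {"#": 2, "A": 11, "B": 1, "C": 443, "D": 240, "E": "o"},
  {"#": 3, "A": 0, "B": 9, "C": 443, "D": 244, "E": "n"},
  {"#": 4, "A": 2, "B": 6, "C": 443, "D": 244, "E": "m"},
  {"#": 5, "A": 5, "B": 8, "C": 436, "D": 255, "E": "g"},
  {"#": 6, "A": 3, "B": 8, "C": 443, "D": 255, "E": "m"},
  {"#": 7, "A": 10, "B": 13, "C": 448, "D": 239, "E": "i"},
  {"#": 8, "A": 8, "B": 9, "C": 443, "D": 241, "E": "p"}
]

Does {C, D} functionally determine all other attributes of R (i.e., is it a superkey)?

No

Rows 3 and 4 have the same {C, D} value (C=443, D=244) but are distinct tuples, so {C, D} does not determine every attribute — not a superkey.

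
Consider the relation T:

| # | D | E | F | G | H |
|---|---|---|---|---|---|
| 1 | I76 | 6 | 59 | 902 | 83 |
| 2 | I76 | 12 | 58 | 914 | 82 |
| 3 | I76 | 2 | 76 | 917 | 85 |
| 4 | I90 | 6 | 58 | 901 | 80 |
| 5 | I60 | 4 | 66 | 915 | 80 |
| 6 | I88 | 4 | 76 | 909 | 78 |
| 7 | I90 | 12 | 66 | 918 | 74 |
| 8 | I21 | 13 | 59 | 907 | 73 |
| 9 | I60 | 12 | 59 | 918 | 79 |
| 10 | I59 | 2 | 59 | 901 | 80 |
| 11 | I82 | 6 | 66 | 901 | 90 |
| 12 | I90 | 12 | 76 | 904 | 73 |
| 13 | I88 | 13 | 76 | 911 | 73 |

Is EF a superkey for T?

All 13 rows have distinct EF values, so EF → (all attributes) holds and EF is a superkey.

Yes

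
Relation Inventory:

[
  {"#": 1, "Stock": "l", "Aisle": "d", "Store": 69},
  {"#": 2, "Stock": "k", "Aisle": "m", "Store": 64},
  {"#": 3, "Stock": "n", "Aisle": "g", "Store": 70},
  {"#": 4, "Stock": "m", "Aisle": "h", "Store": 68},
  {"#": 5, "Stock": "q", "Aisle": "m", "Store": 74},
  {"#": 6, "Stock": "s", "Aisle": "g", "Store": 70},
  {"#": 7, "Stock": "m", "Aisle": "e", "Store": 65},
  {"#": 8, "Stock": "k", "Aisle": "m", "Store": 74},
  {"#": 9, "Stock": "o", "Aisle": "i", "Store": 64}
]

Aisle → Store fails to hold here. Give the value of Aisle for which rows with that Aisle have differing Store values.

Aisle=d: row 1 → Store = 69 ✓
Aisle=m: rows 2, 5, 8 → Store takes values {64, 74} — violation
Aisle=g: rows 3, 6 → Store = 70, 70 ✓
Aisle=h: row 4 → Store = 68 ✓
Aisle=e: row 7 → Store = 65 ✓
Aisle=i: row 9 → Store = 64 ✓
The only Aisle value with inconsistent Store is Aisle=m.

m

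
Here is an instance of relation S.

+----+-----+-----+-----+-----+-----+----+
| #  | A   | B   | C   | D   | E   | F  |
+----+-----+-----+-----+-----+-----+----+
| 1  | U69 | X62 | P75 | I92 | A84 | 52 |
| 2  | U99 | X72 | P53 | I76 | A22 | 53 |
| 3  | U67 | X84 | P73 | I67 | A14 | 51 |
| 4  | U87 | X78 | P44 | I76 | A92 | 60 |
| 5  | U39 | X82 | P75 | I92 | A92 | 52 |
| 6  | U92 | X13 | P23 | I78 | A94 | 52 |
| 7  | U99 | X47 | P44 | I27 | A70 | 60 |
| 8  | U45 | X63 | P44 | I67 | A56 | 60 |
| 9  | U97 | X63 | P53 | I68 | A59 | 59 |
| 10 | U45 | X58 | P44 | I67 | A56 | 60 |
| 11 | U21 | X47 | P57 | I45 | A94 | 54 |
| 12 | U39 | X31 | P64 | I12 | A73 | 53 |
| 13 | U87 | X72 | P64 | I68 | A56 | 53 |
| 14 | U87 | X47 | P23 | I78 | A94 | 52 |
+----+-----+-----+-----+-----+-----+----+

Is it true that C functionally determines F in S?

No

C=P75: rows 1, 5 → F = 52, 52 ✓
C=P53: rows 2, 9 → F takes values {53, 59} — violation
C=P73: row 3 → F = 51 ✓
C=P44: rows 4, 7, 8, 10 → F = 60, 60, 60, 60 ✓
C=P23: rows 6, 14 → F = 52, 52 ✓
C=P57: row 11 → F = 54 ✓
C=P64: rows 12, 13 → F = 53, 53 ✓
Two rows agree on C but differ on F, so C → F does not hold.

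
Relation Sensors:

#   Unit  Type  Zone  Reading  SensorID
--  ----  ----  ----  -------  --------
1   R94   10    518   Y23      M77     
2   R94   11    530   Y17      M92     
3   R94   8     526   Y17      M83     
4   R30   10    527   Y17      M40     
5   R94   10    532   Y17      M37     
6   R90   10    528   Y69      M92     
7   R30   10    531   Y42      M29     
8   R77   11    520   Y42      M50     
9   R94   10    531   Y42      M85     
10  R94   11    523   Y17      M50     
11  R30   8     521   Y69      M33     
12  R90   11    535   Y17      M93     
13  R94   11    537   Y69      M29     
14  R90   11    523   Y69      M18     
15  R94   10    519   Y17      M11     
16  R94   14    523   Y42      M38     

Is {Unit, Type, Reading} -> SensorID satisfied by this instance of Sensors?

(Unit=R94, Type=10, Reading=Y23): row 1 → SensorID = M77 ✓
(Unit=R94, Type=11, Reading=Y17): rows 2, 10 → SensorID takes values {M92, M50} — violation
(Unit=R94, Type=8, Reading=Y17): row 3 → SensorID = M83 ✓
(Unit=R30, Type=10, Reading=Y17): row 4 → SensorID = M40 ✓
(Unit=R94, Type=10, Reading=Y17): rows 5, 15 → SensorID takes values {M37, M11} — violation
(Unit=R90, Type=10, Reading=Y69): row 6 → SensorID = M92 ✓
(Unit=R30, Type=10, Reading=Y42): row 7 → SensorID = M29 ✓
(Unit=R77, Type=11, Reading=Y42): row 8 → SensorID = M50 ✓
(Unit=R94, Type=10, Reading=Y42): row 9 → SensorID = M85 ✓
(Unit=R30, Type=8, Reading=Y69): row 11 → SensorID = M33 ✓
(Unit=R90, Type=11, Reading=Y17): row 12 → SensorID = M93 ✓
(Unit=R94, Type=11, Reading=Y69): row 13 → SensorID = M29 ✓
(Unit=R90, Type=11, Reading=Y69): row 14 → SensorID = M18 ✓
(Unit=R94, Type=14, Reading=Y42): row 16 → SensorID = M38 ✓
Two rows agree on {Unit, Type, Reading} but differ on SensorID, so {Unit, Type, Reading} -> SensorID does not hold.

No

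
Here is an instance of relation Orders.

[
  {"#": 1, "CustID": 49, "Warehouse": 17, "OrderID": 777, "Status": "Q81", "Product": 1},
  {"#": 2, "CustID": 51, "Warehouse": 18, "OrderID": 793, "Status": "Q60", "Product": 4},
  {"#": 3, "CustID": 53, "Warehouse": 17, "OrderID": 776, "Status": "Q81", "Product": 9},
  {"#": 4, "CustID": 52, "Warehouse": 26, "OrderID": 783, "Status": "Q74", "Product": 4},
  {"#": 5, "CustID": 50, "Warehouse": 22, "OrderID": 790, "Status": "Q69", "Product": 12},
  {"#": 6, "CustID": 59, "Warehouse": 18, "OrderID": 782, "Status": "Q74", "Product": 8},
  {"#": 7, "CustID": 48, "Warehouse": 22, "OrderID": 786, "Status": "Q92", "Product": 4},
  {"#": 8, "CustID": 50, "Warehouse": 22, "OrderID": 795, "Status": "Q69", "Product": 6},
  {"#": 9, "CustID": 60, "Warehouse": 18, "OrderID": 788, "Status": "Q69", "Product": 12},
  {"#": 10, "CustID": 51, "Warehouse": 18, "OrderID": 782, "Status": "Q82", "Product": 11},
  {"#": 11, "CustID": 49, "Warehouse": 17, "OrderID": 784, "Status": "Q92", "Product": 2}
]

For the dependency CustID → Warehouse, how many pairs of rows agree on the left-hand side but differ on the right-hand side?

0

CustID=49: all 2 rows agree on Warehouse — 0 pairs.
CustID=51: all 2 rows agree on Warehouse — 0 pairs.
CustID=50: all 2 rows agree on Warehouse — 0 pairs.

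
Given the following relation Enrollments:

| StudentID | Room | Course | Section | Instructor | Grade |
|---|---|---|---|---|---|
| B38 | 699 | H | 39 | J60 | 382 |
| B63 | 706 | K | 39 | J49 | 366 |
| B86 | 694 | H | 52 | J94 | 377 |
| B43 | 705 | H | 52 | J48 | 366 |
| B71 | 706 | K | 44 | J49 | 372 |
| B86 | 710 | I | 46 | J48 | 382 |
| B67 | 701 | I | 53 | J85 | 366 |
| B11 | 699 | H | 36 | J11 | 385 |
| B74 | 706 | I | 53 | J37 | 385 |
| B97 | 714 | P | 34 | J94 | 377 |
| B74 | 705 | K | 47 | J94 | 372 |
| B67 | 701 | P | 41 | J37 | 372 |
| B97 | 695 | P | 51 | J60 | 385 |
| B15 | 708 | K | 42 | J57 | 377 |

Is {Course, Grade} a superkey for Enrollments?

Two distinct rows share (Course=K, Grade=372), so {Course, Grade} does not determine every attribute — not a superkey.

No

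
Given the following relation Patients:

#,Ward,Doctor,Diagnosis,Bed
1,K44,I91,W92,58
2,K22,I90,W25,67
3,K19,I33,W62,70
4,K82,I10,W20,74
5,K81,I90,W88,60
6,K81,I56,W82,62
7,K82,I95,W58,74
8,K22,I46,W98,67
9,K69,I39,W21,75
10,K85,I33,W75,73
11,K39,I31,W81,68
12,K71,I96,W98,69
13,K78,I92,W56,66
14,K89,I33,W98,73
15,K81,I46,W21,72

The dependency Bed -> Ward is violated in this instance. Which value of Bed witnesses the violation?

Bed=58: row 1 → Ward = K44 ✓
Bed=67: rows 2, 8 → Ward = K22, K22 ✓
Bed=70: row 3 → Ward = K19 ✓
Bed=74: rows 4, 7 → Ward = K82, K82 ✓
Bed=60: row 5 → Ward = K81 ✓
Bed=62: row 6 → Ward = K81 ✓
Bed=75: row 9 → Ward = K69 ✓
Bed=73: rows 10, 14 → Ward takes values {K85, K89} — violation
Bed=68: row 11 → Ward = K39 ✓
Bed=69: row 12 → Ward = K71 ✓
Bed=66: row 13 → Ward = K78 ✓
Bed=72: row 15 → Ward = K81 ✓
The only Bed value with inconsistent Ward is Bed=73.

73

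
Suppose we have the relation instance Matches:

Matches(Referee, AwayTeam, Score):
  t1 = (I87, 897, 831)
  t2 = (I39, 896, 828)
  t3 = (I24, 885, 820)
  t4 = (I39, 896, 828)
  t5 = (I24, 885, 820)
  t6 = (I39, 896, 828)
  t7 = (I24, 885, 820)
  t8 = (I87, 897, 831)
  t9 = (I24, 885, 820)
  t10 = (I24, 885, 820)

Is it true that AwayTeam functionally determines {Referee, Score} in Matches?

Yes

AwayTeam=897: rows 1, 8 → {Referee,Score} = (I87, 831), (I87, 831) ✓
AwayTeam=896: rows 2, 4, 6 → {Referee,Score} = (I39, 828), (I39, 828), (I39, 828) ✓
AwayTeam=885: rows 3, 5, 7, 9, 10 → {Referee,Score} = (I24, 820), (I24, 820), (I24, 820), (I24, 820), (I24, 820) ✓
Every AwayTeam value is associated with a single {Referee, Score} value, so AwayTeam -> {Referee, Score} holds.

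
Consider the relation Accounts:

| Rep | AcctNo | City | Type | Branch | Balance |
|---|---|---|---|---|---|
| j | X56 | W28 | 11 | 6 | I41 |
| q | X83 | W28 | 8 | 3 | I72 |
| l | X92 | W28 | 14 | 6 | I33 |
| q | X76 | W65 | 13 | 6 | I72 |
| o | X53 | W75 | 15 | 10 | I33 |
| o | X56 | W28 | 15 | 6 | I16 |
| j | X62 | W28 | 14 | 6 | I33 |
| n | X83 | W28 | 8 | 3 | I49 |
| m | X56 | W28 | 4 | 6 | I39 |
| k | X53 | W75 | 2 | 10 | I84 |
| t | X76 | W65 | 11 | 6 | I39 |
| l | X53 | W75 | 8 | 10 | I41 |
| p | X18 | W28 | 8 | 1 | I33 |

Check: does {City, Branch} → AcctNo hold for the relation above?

(City=W28, Branch=6): 5 rows → AcctNo takes values {X56, X92, X62} — violation
(City=W28, Branch=3): 2 rows → AcctNo = X83, X83 ✓
(City=W65, Branch=6): 2 rows → AcctNo = X76, X76 ✓
(City=W75, Branch=10): 3 rows → AcctNo = X53, X53, X53 ✓
(City=W28, Branch=1): 1 row → AcctNo = X18 ✓
Two rows agree on {City, Branch} but differ on AcctNo, so {City, Branch} → AcctNo does not hold.

No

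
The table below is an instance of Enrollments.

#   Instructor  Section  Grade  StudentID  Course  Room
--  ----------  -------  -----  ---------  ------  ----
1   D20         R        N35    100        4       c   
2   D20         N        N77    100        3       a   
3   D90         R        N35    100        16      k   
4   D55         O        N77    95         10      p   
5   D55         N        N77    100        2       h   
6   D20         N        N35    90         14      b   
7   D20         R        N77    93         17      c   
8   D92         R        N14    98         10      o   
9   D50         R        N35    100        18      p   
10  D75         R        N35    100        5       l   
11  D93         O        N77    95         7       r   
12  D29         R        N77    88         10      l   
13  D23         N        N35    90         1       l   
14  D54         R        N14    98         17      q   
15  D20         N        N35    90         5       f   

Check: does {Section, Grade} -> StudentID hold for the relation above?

No

(Section=R, Grade=N35): rows 1, 3, 9, 10 → StudentID = 100, 100, 100, 100 ✓
(Section=N, Grade=N77): rows 2, 5 → StudentID = 100, 100 ✓
(Section=O, Grade=N77): rows 4, 11 → StudentID = 95, 95 ✓
(Section=N, Grade=N35): rows 6, 13, 15 → StudentID = 90, 90, 90 ✓
(Section=R, Grade=N77): rows 7, 12 → StudentID takes values {93, 88} — violation
(Section=R, Grade=N14): rows 8, 14 → StudentID = 98, 98 ✓
Two rows agree on {Section, Grade} but differ on StudentID, so {Section, Grade} -> StudentID does not hold.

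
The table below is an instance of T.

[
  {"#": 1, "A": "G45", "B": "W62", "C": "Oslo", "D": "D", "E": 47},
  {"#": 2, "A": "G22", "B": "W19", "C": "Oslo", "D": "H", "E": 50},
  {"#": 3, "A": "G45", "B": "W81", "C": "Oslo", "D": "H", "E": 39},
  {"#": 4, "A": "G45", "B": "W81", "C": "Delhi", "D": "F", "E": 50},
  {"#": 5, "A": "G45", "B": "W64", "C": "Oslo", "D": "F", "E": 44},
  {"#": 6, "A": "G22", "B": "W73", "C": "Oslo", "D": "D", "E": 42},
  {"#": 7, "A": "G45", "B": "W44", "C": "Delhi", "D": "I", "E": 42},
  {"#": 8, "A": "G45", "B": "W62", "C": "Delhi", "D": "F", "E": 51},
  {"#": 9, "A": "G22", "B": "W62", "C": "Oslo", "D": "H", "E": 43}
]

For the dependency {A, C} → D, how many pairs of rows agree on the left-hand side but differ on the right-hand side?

(A=G45, C=Oslo): violating pairs (1,3), (1,5), (3,5) — 3 pairs.
(A=G22, C=Oslo): violating pairs (2,6), (6,9) — 2 pairs.
(A=G45, C=Delhi): violating pairs (4,7), (7,8) — 2 pairs.

7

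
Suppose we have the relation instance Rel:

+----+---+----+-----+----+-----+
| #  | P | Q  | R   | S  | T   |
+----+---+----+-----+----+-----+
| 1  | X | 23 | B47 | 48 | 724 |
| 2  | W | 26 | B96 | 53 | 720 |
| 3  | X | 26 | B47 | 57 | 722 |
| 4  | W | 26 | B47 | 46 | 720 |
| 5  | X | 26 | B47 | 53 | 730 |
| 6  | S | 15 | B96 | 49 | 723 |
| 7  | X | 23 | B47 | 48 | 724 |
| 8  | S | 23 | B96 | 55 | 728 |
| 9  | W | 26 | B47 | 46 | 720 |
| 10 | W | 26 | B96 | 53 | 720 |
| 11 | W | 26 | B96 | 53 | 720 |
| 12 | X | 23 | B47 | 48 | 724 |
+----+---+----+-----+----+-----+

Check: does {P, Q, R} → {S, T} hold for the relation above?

No

(P=X, Q=23, R=B47): rows 1, 7, 12 → {S,T} = (48, 724), (48, 724), (48, 724) ✓
(P=W, Q=26, R=B96): rows 2, 10, 11 → {S,T} = (53, 720), (53, 720), (53, 720) ✓
(P=X, Q=26, R=B47): rows 3, 5 → {S,T} takes values {(57, 722), (53, 730)} — violation
(P=W, Q=26, R=B47): rows 4, 9 → {S,T} = (46, 720), (46, 720) ✓
(P=S, Q=15, R=B96): row 6 → {S,T} = (49, 723) ✓
(P=S, Q=23, R=B96): row 8 → {S,T} = (55, 728) ✓
Two rows agree on {P, Q, R} but differ on {S, T}, so {P, Q, R} → {S, T} does not hold.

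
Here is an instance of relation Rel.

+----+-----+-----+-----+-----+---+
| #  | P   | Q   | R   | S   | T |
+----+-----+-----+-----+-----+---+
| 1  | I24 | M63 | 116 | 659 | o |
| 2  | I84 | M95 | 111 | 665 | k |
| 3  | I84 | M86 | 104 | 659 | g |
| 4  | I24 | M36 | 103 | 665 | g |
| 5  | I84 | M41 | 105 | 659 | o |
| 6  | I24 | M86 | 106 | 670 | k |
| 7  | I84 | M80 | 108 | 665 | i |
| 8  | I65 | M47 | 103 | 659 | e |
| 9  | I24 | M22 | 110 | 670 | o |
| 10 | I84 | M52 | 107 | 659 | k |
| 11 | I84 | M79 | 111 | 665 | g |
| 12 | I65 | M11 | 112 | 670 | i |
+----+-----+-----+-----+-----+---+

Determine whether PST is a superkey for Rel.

Yes

All 12 rows have distinct PST values, so PST → (all attributes) holds and PST is a superkey.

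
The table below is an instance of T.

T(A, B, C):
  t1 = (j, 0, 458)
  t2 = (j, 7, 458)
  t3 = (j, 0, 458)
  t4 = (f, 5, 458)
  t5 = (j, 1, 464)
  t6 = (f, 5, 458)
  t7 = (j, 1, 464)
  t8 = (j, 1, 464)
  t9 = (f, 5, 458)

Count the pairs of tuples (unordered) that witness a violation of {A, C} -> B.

2

(A=j, C=458): violating pairs (1,2), (2,3) — 2 pairs.
(A=f, C=458): all 3 rows agree on B — 0 pairs.
(A=j, C=464): all 3 rows agree on B — 0 pairs.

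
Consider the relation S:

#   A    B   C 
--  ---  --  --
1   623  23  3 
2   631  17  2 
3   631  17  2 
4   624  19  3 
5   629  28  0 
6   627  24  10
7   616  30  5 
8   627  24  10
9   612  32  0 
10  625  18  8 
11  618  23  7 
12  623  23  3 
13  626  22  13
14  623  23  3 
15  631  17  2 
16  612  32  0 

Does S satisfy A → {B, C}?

Yes

A=623: rows 1, 12, 14 → {B,C} = (23, 3), (23, 3), (23, 3) ✓
A=631: rows 2, 3, 15 → {B,C} = (17, 2), (17, 2), (17, 2) ✓
A=624: row 4 → {B,C} = (19, 3) ✓
A=629: row 5 → {B,C} = (28, 0) ✓
A=627: rows 6, 8 → {B,C} = (24, 10), (24, 10) ✓
A=616: row 7 → {B,C} = (30, 5) ✓
A=612: rows 9, 16 → {B,C} = (32, 0), (32, 0) ✓
A=625: row 10 → {B,C} = (18, 8) ✓
A=618: row 11 → {B,C} = (23, 7) ✓
A=626: row 13 → {B,C} = (22, 13) ✓
Every A value is associated with a single {B, C} value, so A → {B, C} holds.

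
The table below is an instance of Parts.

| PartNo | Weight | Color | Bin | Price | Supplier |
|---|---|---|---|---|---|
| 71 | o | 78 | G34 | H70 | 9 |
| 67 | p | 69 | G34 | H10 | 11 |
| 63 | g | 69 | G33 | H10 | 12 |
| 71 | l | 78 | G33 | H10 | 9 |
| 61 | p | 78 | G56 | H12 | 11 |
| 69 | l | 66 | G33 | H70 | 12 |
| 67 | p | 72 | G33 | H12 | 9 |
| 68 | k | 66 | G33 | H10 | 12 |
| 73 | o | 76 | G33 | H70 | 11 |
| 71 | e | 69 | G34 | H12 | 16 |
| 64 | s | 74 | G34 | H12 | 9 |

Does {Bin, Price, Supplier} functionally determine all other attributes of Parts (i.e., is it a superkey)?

No

Two distinct rows share (Bin=G33, Price=H10, Supplier=12), so {Bin, Price, Supplier} does not determine every attribute — not a superkey.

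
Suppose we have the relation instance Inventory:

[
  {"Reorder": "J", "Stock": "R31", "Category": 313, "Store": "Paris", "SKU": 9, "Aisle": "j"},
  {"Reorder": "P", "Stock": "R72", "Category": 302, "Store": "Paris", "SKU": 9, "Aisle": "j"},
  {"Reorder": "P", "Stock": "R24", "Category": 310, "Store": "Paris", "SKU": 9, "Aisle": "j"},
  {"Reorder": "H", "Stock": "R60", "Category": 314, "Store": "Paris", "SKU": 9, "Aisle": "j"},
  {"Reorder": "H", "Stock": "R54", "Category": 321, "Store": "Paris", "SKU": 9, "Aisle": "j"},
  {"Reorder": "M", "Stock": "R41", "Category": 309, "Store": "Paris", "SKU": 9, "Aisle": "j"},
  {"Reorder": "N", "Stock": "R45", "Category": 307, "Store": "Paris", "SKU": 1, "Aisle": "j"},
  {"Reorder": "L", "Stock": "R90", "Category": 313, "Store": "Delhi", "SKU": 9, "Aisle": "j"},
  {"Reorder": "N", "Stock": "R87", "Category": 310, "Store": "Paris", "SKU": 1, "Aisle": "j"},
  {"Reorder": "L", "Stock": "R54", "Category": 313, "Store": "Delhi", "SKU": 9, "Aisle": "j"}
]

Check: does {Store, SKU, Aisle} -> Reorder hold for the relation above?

(Store=Paris, SKU=9, Aisle=j): 6 rows → Reorder takes values {J, P, H, M} — violation
(Store=Paris, SKU=1, Aisle=j): 2 rows → Reorder = N, N ✓
(Store=Delhi, SKU=9, Aisle=j): 2 rows → Reorder = L, L ✓
Two rows agree on {Store, SKU, Aisle} but differ on Reorder, so {Store, SKU, Aisle} -> Reorder does not hold.

No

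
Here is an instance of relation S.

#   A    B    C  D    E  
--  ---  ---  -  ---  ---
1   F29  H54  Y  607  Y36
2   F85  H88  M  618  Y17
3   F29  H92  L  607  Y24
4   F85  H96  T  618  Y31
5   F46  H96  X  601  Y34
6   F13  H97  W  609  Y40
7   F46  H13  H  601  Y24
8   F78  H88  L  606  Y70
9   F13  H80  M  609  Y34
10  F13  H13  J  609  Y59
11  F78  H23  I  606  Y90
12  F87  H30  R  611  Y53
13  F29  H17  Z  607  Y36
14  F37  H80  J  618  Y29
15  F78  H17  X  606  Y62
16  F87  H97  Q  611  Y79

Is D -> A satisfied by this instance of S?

D=607: rows 1, 3, 13 → A = F29, F29, F29 ✓
D=618: rows 2, 4, 14 → A takes values {F85, F37} — violation
D=601: rows 5, 7 → A = F46, F46 ✓
D=609: rows 6, 9, 10 → A = F13, F13, F13 ✓
D=606: rows 8, 11, 15 → A = F78, F78, F78 ✓
D=611: rows 12, 16 → A = F87, F87 ✓
Two rows agree on D but differ on A, so D -> A does not hold.

No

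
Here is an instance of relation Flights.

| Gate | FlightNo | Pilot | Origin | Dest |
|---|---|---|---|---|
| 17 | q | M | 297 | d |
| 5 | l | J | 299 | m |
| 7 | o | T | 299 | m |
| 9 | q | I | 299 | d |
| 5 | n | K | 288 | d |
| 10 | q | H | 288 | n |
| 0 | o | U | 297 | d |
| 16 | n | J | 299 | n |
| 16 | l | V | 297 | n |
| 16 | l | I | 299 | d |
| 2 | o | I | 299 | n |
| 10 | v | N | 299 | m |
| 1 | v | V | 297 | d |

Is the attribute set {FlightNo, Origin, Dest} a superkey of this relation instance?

Yes

All 13 rows have distinct {FlightNo, Origin, Dest} values, so {FlightNo, Origin, Dest} → (all attributes) holds and {FlightNo, Origin, Dest} is a superkey.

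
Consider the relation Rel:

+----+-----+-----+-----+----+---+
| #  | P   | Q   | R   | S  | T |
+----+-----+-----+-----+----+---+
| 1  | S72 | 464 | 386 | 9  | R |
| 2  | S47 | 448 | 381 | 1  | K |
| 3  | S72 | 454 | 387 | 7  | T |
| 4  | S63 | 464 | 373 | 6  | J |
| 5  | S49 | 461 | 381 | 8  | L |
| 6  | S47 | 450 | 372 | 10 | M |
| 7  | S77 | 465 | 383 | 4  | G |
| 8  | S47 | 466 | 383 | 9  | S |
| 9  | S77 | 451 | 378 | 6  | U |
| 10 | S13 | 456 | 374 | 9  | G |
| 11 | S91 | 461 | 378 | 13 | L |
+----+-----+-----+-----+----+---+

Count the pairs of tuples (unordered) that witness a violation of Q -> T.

Q=464: violating pairs (1,4) — 1 pair.
Q=461: all 2 rows agree on T — 0 pairs.

1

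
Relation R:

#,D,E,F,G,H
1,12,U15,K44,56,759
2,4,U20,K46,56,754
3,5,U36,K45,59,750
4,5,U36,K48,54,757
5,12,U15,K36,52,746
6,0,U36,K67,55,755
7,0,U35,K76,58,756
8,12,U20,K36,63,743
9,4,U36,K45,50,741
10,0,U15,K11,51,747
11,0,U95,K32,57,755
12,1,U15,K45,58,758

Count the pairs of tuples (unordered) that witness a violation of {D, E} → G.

(D=12, E=U15): violating pairs (1,5) — 1 pair.
(D=5, E=U36): violating pairs (3,4) — 1 pair.

2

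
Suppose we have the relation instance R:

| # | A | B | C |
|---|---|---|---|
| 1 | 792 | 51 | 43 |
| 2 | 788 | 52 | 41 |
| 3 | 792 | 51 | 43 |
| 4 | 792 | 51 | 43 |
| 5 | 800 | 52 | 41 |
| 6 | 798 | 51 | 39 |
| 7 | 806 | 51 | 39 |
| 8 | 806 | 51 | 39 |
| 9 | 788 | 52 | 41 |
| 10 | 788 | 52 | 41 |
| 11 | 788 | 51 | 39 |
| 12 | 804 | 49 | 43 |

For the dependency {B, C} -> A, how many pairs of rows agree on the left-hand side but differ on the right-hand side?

8

(B=51, C=43): all 3 rows agree on A — 0 pairs.
(B=52, C=41): violating pairs (2,5), (5,9), (5,10) — 3 pairs.
(B=51, C=39): violating pairs (6,7), (6,8), (6,11), (7,11), (8,11) — 5 pairs.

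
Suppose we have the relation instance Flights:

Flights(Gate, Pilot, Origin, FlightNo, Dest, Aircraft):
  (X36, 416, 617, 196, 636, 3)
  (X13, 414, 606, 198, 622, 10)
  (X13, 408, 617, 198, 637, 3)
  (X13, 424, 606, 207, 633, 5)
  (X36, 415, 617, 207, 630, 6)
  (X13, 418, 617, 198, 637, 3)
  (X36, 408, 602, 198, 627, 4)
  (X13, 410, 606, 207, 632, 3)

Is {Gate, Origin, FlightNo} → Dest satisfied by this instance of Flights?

No

(Gate=X36, Origin=617, FlightNo=196): 1 row → Dest = 636 ✓
(Gate=X13, Origin=606, FlightNo=198): 1 row → Dest = 622 ✓
(Gate=X13, Origin=617, FlightNo=198): 2 rows → Dest = 637, 637 ✓
(Gate=X13, Origin=606, FlightNo=207): 2 rows → Dest takes values {633, 632} — violation
(Gate=X36, Origin=617, FlightNo=207): 1 row → Dest = 630 ✓
(Gate=X36, Origin=602, FlightNo=198): 1 row → Dest = 627 ✓
Two rows agree on {Gate, Origin, FlightNo} but differ on Dest, so {Gate, Origin, FlightNo} → Dest does not hold.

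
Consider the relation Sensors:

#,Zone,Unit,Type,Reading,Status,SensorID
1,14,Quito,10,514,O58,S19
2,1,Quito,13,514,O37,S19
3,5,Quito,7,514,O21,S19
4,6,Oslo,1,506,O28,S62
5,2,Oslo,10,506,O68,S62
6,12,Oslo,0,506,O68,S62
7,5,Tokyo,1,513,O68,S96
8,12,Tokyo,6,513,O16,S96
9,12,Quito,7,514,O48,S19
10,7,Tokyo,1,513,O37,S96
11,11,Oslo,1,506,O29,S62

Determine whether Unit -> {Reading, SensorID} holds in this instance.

Unit=Quito: rows 1, 2, 3, 9 → {Reading,SensorID} = (514, S19), (514, S19), (514, S19), (514, S19) ✓
Unit=Oslo: rows 4, 5, 6, 11 → {Reading,SensorID} = (506, S62), (506, S62), (506, S62), (506, S62) ✓
Unit=Tokyo: rows 7, 8, 10 → {Reading,SensorID} = (513, S96), (513, S96), (513, S96) ✓
Every Unit value is associated with a single {Reading, SensorID} value, so Unit -> {Reading, SensorID} holds.

Yes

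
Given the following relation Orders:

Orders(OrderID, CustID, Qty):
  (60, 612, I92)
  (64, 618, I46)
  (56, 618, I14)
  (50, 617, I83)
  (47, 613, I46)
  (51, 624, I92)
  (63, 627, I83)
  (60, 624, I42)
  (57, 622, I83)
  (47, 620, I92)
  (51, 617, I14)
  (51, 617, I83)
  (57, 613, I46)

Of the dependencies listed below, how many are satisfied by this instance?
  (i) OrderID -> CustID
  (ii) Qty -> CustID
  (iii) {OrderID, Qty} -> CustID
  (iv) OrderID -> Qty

(i) OrderID -> CustID: OrderID=60: 2 rows → CustID takes values {612, 624} — violation; OrderID=47: 2 rows → CustID takes values {613, 620} — violation; OrderID=51: 3 rows → CustID takes values {624, 617} — violation; OrderID=57: 2 rows → CustID takes values {622, 613} — violation — fails.
(ii) Qty -> CustID: Qty=I92: 3 rows → CustID takes values {612, 624, 620} — violation; Qty=I46: 3 rows → CustID takes values {618, 613} — violation; Qty=I14: 2 rows → CustID takes values {618, 617} — violation; Qty=I83: 4 rows → CustID takes values {617, 627, 622} — violation — fails.
(iii) {OrderID, Qty} -> CustID: every LHS value maps to a single RHS value — holds.
(iv) OrderID -> Qty: OrderID=60: 2 rows → Qty takes values {I92, I42} — violation; OrderID=47: 2 rows → Qty takes values {I46, I92} — violation; OrderID=51: 3 rows → Qty takes values {I92, I14, I83} — violation; OrderID=57: 2 rows → Qty takes values {I83, I46} — violation — fails.
1 of the 4 dependencies holds.

1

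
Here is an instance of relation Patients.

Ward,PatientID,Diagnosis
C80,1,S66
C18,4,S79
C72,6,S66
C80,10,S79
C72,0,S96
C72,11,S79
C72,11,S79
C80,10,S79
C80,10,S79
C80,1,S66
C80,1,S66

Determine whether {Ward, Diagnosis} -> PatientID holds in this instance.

(Ward=C80, Diagnosis=S66): 3 rows → PatientID = 1, 1, 1 ✓
(Ward=C18, Diagnosis=S79): 1 row → PatientID = 4 ✓
(Ward=C72, Diagnosis=S66): 1 row → PatientID = 6 ✓
(Ward=C80, Diagnosis=S79): 3 rows → PatientID = 10, 10, 10 ✓
(Ward=C72, Diagnosis=S96): 1 row → PatientID = 0 ✓
(Ward=C72, Diagnosis=S79): 2 rows → PatientID = 11, 11 ✓
Every {Ward, Diagnosis} value is associated with a single PatientID value, so {Ward, Diagnosis} -> PatientID holds.

Yes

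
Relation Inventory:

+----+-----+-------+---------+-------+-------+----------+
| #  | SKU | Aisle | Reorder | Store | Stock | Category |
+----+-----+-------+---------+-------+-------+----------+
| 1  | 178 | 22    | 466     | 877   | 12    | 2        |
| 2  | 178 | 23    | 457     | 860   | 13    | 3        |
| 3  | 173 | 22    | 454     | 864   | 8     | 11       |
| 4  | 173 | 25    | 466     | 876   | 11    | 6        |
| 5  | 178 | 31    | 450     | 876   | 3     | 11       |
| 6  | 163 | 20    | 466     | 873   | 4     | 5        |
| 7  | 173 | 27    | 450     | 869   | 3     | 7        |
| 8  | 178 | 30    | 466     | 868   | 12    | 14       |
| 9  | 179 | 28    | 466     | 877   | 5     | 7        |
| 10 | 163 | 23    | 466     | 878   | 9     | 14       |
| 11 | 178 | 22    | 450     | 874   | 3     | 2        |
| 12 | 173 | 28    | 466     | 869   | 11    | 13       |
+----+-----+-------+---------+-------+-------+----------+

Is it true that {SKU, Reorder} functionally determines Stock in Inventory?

(SKU=178, Reorder=466): rows 1, 8 → Stock = 12, 12 ✓
(SKU=178, Reorder=457): row 2 → Stock = 13 ✓
(SKU=173, Reorder=454): row 3 → Stock = 8 ✓
(SKU=173, Reorder=466): rows 4, 12 → Stock = 11, 11 ✓
(SKU=178, Reorder=450): rows 5, 11 → Stock = 3, 3 ✓
(SKU=163, Reorder=466): rows 6, 10 → Stock takes values {4, 9} — violation
(SKU=173, Reorder=450): row 7 → Stock = 3 ✓
(SKU=179, Reorder=466): row 9 → Stock = 5 ✓
Two rows agree on {SKU, Reorder} but differ on Stock, so {SKU, Reorder} -> Stock does not hold.

No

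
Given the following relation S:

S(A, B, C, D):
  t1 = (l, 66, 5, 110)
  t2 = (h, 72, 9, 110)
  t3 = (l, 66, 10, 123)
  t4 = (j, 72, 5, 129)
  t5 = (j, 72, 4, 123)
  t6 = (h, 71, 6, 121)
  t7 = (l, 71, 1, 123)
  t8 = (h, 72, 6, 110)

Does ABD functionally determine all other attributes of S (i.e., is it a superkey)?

No

Rows 2 and 8 have the same ABD value (A=h, B=72, D=110) but are distinct tuples, so ABD does not determine every attribute — not a superkey.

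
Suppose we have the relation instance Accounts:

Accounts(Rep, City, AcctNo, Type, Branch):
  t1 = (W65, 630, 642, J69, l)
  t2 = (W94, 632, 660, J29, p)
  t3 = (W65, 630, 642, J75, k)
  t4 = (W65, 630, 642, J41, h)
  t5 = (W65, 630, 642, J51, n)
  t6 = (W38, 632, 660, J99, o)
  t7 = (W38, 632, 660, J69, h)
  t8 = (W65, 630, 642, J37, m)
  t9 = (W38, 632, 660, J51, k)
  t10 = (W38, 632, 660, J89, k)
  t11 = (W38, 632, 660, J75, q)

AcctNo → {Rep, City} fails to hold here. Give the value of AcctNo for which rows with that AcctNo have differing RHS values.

AcctNo=642: rows 1, 3, 4, 5, 8 → {Rep,City} = (W65, 630), (W65, 630), (W65, 630), (W65, 630), (W65, 630) ✓
AcctNo=660: rows 2, 6, 7, 9, 10, 11 → {Rep,City} takes values {(W94, 632), (W38, 632)} — violation
The only AcctNo value with inconsistent RHS is AcctNo=660.

660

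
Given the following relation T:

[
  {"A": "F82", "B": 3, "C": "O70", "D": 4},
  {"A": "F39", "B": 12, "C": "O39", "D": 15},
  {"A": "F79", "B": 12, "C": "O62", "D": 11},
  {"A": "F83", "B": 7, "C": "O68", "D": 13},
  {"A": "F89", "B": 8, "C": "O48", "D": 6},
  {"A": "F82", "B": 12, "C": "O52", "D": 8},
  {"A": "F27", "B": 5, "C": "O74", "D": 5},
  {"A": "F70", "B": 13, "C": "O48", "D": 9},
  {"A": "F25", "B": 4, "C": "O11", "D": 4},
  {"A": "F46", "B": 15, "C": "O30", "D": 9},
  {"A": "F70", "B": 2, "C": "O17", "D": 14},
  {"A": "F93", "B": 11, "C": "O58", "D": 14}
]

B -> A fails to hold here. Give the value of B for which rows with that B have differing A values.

12

B=3: 1 row → A = F82 ✓
B=12: 3 rows → A takes values {F39, F79, F82} — violation
B=7: 1 row → A = F83 ✓
B=8: 1 row → A = F89 ✓
B=5: 1 row → A = F27 ✓
B=13: 1 row → A = F70 ✓
B=4: 1 row → A = F25 ✓
B=15: 1 row → A = F46 ✓
B=2: 1 row → A = F70 ✓
B=11: 1 row → A = F93 ✓
The only B value with inconsistent A is B=12.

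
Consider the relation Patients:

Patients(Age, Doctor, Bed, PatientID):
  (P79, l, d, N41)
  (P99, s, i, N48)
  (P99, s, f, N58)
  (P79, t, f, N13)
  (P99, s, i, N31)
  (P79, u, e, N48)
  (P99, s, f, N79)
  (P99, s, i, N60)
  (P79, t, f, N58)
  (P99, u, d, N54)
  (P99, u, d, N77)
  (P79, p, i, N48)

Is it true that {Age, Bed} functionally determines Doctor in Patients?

(Age=P79, Bed=d): 1 row → Doctor = l ✓
(Age=P99, Bed=i): 3 rows → Doctor = s, s, s ✓
(Age=P99, Bed=f): 2 rows → Doctor = s, s ✓
(Age=P79, Bed=f): 2 rows → Doctor = t, t ✓
(Age=P79, Bed=e): 1 row → Doctor = u ✓
(Age=P99, Bed=d): 2 rows → Doctor = u, u ✓
(Age=P79, Bed=i): 1 row → Doctor = p ✓
Every {Age, Bed} value is associated with a single Doctor value, so {Age, Bed} → Doctor holds.

Yes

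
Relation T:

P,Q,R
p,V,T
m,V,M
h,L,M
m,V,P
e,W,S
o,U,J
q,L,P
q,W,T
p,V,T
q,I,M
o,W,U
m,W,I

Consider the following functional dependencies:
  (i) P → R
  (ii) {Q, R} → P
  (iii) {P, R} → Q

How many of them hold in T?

(i) P → R: P=m: 3 rows → R takes values {M, P, I} — violation; P=o: 2 rows → R takes values {J, U} — violation; P=q: 3 rows → R takes values {P, T, M} — violation — fails.
(ii) {Q, R} → P: every LHS value maps to a single RHS value — holds.
(iii) {P, R} → Q: every LHS value maps to a single RHS value — holds.
2 of the 3 dependencies hold.

2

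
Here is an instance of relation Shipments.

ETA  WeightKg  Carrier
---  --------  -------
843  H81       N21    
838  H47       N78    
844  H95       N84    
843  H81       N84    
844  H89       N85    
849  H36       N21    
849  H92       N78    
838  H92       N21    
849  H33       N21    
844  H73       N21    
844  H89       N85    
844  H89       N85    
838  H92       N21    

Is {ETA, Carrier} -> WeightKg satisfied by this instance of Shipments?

(ETA=843, Carrier=N21): 1 row → WeightKg = H81 ✓
(ETA=838, Carrier=N78): 1 row → WeightKg = H47 ✓
(ETA=844, Carrier=N84): 1 row → WeightKg = H95 ✓
(ETA=843, Carrier=N84): 1 row → WeightKg = H81 ✓
(ETA=844, Carrier=N85): 3 rows → WeightKg = H89, H89, H89 ✓
(ETA=849, Carrier=N21): 2 rows → WeightKg takes values {H36, H33} — violation
(ETA=849, Carrier=N78): 1 row → WeightKg = H92 ✓
(ETA=838, Carrier=N21): 2 rows → WeightKg = H92, H92 ✓
(ETA=844, Carrier=N21): 1 row → WeightKg = H73 ✓
Two rows agree on {ETA, Carrier} but differ on WeightKg, so {ETA, Carrier} -> WeightKg does not hold.

No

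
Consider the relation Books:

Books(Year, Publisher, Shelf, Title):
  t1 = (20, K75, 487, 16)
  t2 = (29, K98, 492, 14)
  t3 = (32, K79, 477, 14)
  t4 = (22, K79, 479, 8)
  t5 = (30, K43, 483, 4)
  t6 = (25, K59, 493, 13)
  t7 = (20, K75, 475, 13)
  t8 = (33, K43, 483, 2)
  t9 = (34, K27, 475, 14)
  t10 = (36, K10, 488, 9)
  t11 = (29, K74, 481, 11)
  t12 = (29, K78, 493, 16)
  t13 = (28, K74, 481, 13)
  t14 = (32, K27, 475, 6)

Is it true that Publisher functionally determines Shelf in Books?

Publisher=K75: rows 1, 7 → Shelf takes values {487, 475} — violation
Publisher=K98: row 2 → Shelf = 492 ✓
Publisher=K79: rows 3, 4 → Shelf takes values {477, 479} — violation
Publisher=K43: rows 5, 8 → Shelf = 483, 483 ✓
Publisher=K59: row 6 → Shelf = 493 ✓
Publisher=K27: rows 9, 14 → Shelf = 475, 475 ✓
Publisher=K10: row 10 → Shelf = 488 ✓
Publisher=K74: rows 11, 13 → Shelf = 481, 481 ✓
Publisher=K78: row 12 → Shelf = 493 ✓
Two rows agree on Publisher but differ on Shelf, so Publisher → Shelf does not hold.

No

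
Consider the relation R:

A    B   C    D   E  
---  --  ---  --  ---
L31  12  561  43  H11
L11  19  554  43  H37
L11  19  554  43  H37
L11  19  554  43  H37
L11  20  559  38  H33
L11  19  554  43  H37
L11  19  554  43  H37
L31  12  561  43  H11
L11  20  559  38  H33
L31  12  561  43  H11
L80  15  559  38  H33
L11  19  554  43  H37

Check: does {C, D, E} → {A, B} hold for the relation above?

(C=561, D=43, E=H11): 3 rows → {A,B} = (L31, 12), (L31, 12), (L31, 12) ✓
(C=554, D=43, E=H37): 6 rows → {A,B} = (L11, 19), (L11, 19), (L11, 19), (L11, 19), (L11, 19), (L11, 19) ✓
(C=559, D=38, E=H33): 3 rows → {A,B} takes values {(L11, 20), (L80, 15)} — violation
Two rows agree on {C, D, E} but differ on {A, B}, so {C, D, E} → {A, B} does not hold.

No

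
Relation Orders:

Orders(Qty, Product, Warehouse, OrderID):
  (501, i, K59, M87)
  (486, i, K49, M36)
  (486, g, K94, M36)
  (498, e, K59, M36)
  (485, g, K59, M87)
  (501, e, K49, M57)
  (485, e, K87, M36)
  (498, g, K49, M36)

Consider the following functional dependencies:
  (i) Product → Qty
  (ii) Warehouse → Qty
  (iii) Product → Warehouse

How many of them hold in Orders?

0

(i) Product → Qty: Product=i: 2 rows → Qty takes values {501, 486} — violation; Product=g: 3 rows → Qty takes values {486, 485, 498} — violation; Product=e: 3 rows → Qty takes values {498, 501, 485} — violation — fails.
(ii) Warehouse → Qty: Warehouse=K59: 3 rows → Qty takes values {501, 498, 485} — violation; Warehouse=K49: 3 rows → Qty takes values {486, 501, 498} — violation — fails.
(iii) Product → Warehouse: Product=i: 2 rows → Warehouse takes values {K59, K49} — violation; Product=g: 3 rows → Warehouse takes values {K94, K59, K49} — violation; Product=e: 3 rows → Warehouse takes values {K59, K49, K87} — violation — fails.
None of the 3 dependencies hold.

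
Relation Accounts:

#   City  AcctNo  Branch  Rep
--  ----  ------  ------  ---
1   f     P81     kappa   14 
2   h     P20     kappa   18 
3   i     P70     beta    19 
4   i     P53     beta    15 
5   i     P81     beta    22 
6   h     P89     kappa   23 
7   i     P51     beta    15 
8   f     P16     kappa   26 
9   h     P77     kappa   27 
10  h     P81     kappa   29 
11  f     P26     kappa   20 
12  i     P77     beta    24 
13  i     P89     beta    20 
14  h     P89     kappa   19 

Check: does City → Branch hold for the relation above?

City=f: rows 1, 8, 11 → Branch = kappa, kappa, kappa ✓
City=h: rows 2, 6, 9, 10, 14 → Branch = kappa, kappa, kappa, kappa, kappa ✓
City=i: rows 3, 4, 5, 7, 12, 13 → Branch = beta, beta, beta, beta, beta, beta ✓
Every City value is associated with a single Branch value, so City → Branch holds.

Yes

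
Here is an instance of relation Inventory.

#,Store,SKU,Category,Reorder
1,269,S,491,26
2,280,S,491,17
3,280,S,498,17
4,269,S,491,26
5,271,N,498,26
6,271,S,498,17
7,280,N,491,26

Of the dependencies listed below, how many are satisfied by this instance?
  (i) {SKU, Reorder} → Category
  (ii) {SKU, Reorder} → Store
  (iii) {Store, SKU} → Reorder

(i) {SKU, Reorder} → Category: (SKU=S, Reorder=17): rows 2, 3, 6 → Category takes values {491, 498} — violation; (SKU=N, Reorder=26): rows 5, 7 → Category takes values {498, 491} — violation — fails.
(ii) {SKU, Reorder} → Store: (SKU=S, Reorder=17): rows 2, 3, 6 → Store takes values {280, 271} — violation; (SKU=N, Reorder=26): rows 5, 7 → Store takes values {271, 280} — violation — fails.
(iii) {Store, SKU} → Reorder: every LHS value maps to a single RHS value — holds.
1 of the 3 dependencies holds.

1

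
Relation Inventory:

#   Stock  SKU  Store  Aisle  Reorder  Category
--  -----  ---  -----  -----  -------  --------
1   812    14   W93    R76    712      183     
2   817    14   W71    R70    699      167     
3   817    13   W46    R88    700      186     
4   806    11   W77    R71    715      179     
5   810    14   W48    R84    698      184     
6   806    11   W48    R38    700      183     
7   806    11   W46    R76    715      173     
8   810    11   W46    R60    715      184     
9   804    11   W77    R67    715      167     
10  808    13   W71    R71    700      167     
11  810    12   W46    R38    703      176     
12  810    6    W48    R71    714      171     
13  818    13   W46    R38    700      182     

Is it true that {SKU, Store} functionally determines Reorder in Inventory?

(SKU=14, Store=W93): row 1 → Reorder = 712 ✓
(SKU=14, Store=W71): row 2 → Reorder = 699 ✓
(SKU=13, Store=W46): rows 3, 13 → Reorder = 700, 700 ✓
(SKU=11, Store=W77): rows 4, 9 → Reorder = 715, 715 ✓
(SKU=14, Store=W48): row 5 → Reorder = 698 ✓
(SKU=11, Store=W48): row 6 → Reorder = 700 ✓
(SKU=11, Store=W46): rows 7, 8 → Reorder = 715, 715 ✓
(SKU=13, Store=W71): row 10 → Reorder = 700 ✓
(SKU=12, Store=W46): row 11 → Reorder = 703 ✓
(SKU=6, Store=W48): row 12 → Reorder = 714 ✓
Every {SKU, Store} value is associated with a single Reorder value, so {SKU, Store} → Reorder holds.

Yes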